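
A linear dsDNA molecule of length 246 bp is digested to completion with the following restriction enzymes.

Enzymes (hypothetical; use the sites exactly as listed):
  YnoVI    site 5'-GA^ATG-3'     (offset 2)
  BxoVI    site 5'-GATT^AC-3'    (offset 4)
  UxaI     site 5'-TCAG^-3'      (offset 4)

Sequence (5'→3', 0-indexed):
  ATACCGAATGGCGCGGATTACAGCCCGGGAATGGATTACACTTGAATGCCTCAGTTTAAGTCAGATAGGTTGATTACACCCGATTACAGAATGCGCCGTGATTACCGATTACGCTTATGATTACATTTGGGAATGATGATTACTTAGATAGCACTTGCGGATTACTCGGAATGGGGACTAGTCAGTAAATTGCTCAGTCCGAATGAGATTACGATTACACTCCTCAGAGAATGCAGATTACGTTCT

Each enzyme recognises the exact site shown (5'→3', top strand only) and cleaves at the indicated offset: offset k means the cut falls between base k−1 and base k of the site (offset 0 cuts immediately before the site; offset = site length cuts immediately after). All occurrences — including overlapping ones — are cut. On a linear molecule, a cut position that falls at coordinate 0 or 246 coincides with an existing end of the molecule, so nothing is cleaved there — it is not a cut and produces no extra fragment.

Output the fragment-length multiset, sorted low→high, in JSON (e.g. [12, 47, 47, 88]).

[3,5,5,6,7,7,7,7,7,8,8,9,9,9,10,10,10,11,11,11,12,12,12,13,15,22]

Site scan:
  YnoVI (GAATG, off=2): starts [5, 28, 43, 88, 130, 168, 200, 228] → cuts [7, 30, 45, 90, 132, 170, 202, 230]
  BxoVI (GATTAC, off=4): starts [15, 33, 71, 81, 99, 106, 118, 137, 159, 206, 212, 235] → cuts [19, 37, 75, 85, 103, 110, 122, 141, 163, 210, 216, 239]
  UxaI (TCAG, off=4): starts [50, 60, 181, 193, 223] → cuts [54, 64, 185, 197, 227]

All cut coordinates (distinct, sorted): [7, 19, 30, 37, 45, 54, 64, 75, 85, 90, 103, 110, 122, 132, 141, 163, 170, 185, 197, 202, 210, 216, 227, 230, 239]

Fragments:
  [0,7): 7 bp
  [7,19): 12 bp
  [19,30): 11 bp
  [30,37): 7 bp
  [37,45): 8 bp
  [45,54): 9 bp
  [54,64): 10 bp
  [64,75): 11 bp
  [75,85): 10 bp
  [85,90): 5 bp
  [90,103): 13 bp
  [103,110): 7 bp
  [110,122): 12 bp
  [122,132): 10 bp
  [132,141): 9 bp
  [141,163): 22 bp
  [163,170): 7 bp
  [170,185): 15 bp
  [185,197): 12 bp
  [197,202): 5 bp
  [202,210): 8 bp
  [210,216): 6 bp
  [216,227): 11 bp
  [227,230): 3 bp
  [230,239): 9 bp
  [239,246): 7 bp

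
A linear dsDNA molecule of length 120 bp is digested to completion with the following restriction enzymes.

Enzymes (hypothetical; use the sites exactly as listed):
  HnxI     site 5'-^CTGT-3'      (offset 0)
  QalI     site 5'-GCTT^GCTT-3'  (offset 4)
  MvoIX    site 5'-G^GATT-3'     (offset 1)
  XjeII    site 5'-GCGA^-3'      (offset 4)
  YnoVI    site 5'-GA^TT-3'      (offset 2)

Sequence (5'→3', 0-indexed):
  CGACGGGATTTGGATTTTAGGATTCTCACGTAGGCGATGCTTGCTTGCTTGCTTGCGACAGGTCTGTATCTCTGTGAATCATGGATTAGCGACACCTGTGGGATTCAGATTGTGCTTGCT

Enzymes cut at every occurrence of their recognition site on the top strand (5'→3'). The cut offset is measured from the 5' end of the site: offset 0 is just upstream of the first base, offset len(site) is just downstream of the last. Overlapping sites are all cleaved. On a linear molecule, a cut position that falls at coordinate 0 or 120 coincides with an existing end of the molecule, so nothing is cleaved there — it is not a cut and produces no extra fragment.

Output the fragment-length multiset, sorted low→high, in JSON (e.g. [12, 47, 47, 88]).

[2,2,2,2,2,3,4,4,4,5,5,6,6,6,6,7,8,8,11,12,15]

Site scan:
  HnxI CTGT/0: at [63, 71, 95] ⇒ [63, 71, 95]
  QalI GCTTGCTT/4: at [38, 42, 46] ⇒ [42, 46, 50]
  MvoIX GGATT/1: at [5, 11, 19, 82, 100] ⇒ [6, 12, 20, 83, 101]
  XjeII GCGA/4: at [33, 54, 88] ⇒ [37, 58, 92]
  YnoVI GATT/2: at [6, 12, 20, 83, 101, 107] ⇒ [8, 14, 22, 85, 103, 109]

All cut coordinates (distinct, sorted): [6, 8, 12, 14, 20, 22, 37, 42, 46, 50, 58, 63, 71, 83, 85, 92, 95, 101, 103, 109]

Fragments:
  [0,6): 6 bp
  [6,8): 2 bp
  [8,12): 4 bp
  [12,14): 2 bp
  [14,20): 6 bp
  [20,22): 2 bp
  [22,37): 15 bp
  [37,42): 5 bp
  [42,46): 4 bp
  [46,50): 4 bp
  [50,58): 8 bp
  [58,63): 5 bp
  [63,71): 8 bp
  [71,83): 12 bp
  [83,85): 2 bp
  [85,92): 7 bp
  [92,95): 3 bp
  [95,101): 6 bp
  [101,103): 2 bp
  [103,109): 6 bp
  [109,120): 11 bp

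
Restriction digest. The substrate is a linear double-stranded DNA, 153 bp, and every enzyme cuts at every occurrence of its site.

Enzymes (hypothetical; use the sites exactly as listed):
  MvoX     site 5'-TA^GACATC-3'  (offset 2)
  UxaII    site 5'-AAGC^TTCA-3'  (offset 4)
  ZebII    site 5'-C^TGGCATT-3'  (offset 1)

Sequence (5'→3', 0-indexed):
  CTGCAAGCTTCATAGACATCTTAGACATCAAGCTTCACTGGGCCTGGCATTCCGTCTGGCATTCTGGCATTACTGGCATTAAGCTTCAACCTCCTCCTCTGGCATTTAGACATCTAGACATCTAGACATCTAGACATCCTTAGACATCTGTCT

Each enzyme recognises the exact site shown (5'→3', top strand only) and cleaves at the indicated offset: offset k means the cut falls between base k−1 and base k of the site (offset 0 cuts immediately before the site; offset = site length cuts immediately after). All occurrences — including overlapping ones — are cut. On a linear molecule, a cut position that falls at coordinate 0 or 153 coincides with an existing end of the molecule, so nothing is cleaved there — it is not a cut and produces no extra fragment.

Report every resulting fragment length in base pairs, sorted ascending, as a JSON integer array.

Per-enzyme occurrences:
  MvoX TAGACATC/2: at [12, 21, 106, 114, 122, 130, 140] ⇒ [14, 23, 108, 116, 124, 132, 142]
  UxaII AAGCTTCA/4: at [4, 29, 80] ⇒ [8, 33, 84]
  ZebII CTGGCATT/1: at [43, 55, 63, 72, 98] ⇒ [44, 56, 64, 73, 99]

All cut coordinates (distinct, sorted): [8, 14, 23, 33, 44, 56, 64, 73, 84, 99, 108, 116, 124, 132, 142]

Fragments:
  [0,8): 8 bp
  [8,14): 6 bp
  [14,23): 9 bp
  [23,33): 10 bp
  [33,44): 11 bp
  [44,56): 12 bp
  [56,64): 8 bp
  [64,73): 9 bp
  [73,84): 11 bp
  [84,99): 15 bp
  [99,108): 9 bp
  [108,116): 8 bp
  [116,124): 8 bp
  [124,132): 8 bp
  [132,142): 10 bp
  [142,153): 11 bp

[6,8,8,8,8,8,9,9,9,10,10,11,11,11,12,15]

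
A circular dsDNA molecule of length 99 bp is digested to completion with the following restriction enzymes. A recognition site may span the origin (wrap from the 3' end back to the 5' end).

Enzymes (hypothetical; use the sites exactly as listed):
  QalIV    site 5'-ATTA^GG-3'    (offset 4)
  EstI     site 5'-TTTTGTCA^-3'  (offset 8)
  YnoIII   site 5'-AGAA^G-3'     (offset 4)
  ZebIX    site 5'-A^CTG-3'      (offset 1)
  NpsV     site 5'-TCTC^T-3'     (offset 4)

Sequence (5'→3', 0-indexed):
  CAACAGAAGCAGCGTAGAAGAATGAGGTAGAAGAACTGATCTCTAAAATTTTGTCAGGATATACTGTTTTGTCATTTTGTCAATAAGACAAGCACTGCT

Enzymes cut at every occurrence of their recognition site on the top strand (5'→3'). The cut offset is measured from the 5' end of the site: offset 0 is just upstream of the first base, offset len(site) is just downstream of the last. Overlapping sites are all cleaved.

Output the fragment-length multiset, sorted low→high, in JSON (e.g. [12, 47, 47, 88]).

Site scan:
  QalIV (ATTAGG, off=4): no sites
  EstI TTTTGTCA/8: at [48, 66, 74] ⇒ [56, 74, 82]
  YnoIII AGAAG/4: at [4, 15, 28] ⇒ [8, 19, 32]
  ZebIX ACTG/1: at [34, 62, 93] ⇒ [35, 63, 94]
  NpsV TCTCT/4: at [39] ⇒ [43]

Pooled cuts: [8, 19, 32, 35, 43, 56, 63, 74, 82, 94]

Fragments:
  8→19: 11 bp
  19→32: 13 bp
  32→35: 3 bp
  35→43: 8 bp
  43→56: 13 bp
  56→63: 7 bp
  63→74: 11 bp
  74→82: 8 bp
  82→94: 12 bp
  94→8 (wrap): 99-94+8 = 13 bp

[3,7,8,8,11,11,12,13,13,13]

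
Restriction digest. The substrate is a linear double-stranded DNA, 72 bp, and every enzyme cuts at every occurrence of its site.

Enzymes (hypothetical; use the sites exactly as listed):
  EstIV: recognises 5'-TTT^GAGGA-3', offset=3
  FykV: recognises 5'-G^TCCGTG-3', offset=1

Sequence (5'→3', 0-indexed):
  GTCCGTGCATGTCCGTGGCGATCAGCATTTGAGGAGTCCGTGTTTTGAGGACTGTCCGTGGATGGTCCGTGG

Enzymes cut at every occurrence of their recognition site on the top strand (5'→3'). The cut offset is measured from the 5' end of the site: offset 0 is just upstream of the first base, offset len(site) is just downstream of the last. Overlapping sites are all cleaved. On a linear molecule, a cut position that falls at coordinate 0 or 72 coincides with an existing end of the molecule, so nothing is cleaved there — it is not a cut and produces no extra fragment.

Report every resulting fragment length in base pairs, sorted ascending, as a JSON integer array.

[1,6,7,8,10,10,11,19]

Site scan:
  EstIV TTTGAGGA/3: at [27, 43] ⇒ [30, 46]
  FykV GTCCGTG/1: at [0, 10, 35, 53, 64] ⇒ [1, 11, 36, 54, 65]

Pooled cuts: [1, 11, 30, 36, 46, 54, 65]

Fragment lengths:
  [0,1): 1 bp
  [1,11): 10 bp
  [11,30): 19 bp
  [30,36): 6 bp
  [36,46): 10 bp
  [46,54): 8 bp
  [54,65): 11 bp
  [65,72): 7 bp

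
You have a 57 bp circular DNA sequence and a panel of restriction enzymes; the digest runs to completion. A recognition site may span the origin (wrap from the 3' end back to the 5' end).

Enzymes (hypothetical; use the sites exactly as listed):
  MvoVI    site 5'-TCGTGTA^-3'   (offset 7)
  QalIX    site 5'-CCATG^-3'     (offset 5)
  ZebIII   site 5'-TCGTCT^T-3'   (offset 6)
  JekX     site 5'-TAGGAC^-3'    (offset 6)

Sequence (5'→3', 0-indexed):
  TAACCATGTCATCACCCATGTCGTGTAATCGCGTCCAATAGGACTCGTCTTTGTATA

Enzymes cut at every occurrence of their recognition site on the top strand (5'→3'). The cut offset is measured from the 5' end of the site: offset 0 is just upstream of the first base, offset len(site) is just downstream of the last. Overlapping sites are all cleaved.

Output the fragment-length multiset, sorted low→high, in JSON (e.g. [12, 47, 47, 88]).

[6,7,12,15,17]

Per-enzyme occurrences:
  MvoVI (TCGTGTA, off=7): starts [20] → cuts [27]
  QalIX (CCATG, off=5): starts [3, 15] → cuts [8, 20]
  ZebIII (TCGTCTT, off=6): starts [44] → cuts [50]
  JekX (TAGGAC, off=6): starts [38] → cuts [44]

All cut coordinates (distinct, sorted): [8, 20, 27, 44, 50]

Fragment lengths:
  8→20: 12 bp
  20→27: 7 bp
  27→44: 17 bp
  44→50: 6 bp
  50→8 (wrap): 57-50+8 = 15 bp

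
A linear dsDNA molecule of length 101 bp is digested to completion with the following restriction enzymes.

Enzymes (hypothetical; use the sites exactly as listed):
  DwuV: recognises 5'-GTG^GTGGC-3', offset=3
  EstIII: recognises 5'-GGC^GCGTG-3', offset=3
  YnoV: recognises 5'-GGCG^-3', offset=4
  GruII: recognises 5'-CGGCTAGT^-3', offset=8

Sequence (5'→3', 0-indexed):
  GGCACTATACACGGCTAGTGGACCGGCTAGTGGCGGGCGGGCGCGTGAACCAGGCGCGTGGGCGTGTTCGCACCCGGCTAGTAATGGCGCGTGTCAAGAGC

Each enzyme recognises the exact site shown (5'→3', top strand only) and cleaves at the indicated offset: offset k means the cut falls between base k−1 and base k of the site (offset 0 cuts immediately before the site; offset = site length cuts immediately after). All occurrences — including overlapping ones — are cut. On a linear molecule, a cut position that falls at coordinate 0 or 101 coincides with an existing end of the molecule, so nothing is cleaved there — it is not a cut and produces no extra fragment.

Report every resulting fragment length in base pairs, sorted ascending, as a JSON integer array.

[1,1,1,3,4,4,6,8,12,12,12,18,19]

Site scan:
  DwuV (GTGGTGGC, off=3): no sites
  EstIII GGCGCGTG/3: at [39, 52, 85] ⇒ [42, 55, 88]
  YnoV GGCG/4: at [31, 35, 39, 52, 60, 85] ⇒ [35, 39, 43, 56, 64, 89]
  GruII CGGCTAGT/8: at [11, 23, 74] ⇒ [19, 31, 82]

Pooled cuts: [19, 31, 35, 39, 42, 43, 55, 56, 64, 82, 88, 89]

Fragments:
  [0,19): 19 bp
  [19,31): 12 bp
  [31,35): 4 bp
  [35,39): 4 bp
  [39,42): 3 bp
  [42,43): 1 bp
  [43,55): 12 bp
  [55,56): 1 bp
  [56,64): 8 bp
  [64,82): 18 bp
  [82,88): 6 bp
  [88,89): 1 bp
  [89,101): 12 bp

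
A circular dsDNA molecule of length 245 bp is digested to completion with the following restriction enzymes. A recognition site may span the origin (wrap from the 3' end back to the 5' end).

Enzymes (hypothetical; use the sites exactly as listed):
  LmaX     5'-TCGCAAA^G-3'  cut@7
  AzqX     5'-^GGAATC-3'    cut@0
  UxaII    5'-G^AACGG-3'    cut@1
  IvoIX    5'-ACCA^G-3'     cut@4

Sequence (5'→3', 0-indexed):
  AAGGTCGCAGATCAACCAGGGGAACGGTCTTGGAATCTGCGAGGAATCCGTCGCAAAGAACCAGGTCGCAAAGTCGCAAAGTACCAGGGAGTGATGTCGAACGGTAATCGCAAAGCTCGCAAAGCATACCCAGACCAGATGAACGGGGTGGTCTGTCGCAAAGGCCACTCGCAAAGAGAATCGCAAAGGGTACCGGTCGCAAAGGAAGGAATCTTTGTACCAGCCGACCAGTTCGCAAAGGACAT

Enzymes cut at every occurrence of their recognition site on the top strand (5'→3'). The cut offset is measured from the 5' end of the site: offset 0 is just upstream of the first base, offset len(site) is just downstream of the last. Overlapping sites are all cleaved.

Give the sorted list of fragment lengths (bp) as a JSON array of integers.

[4,4,4,6,6,8,8,9,9,9,9,11,12,13,13,14,15,15,15,16,21,24]

Site scan:
  LmaX (TCGCAAAG, off=7): starts [50, 65, 73, 107, 116, 155, 168, 180, 196, 232] → cuts [57, 72, 80, 114, 123, 162, 175, 187, 203, 239]
  AzqX (GGAATC, off=0): starts [31, 42, 207] → cuts [31, 42, 207]
  UxaII (GAACGG, off=1): starts [21, 98, 140] → cuts [22, 99, 141]
  IvoIX (ACCAG, off=4): starts [14, 59, 82, 133, 218, 226] → cuts [18, 63, 86, 137, 222, 230]

Pooled cuts: [18, 22, 31, 42, 57, 63, 72, 80, 86, 99, 114, 123, 137, 141, 162, 175, 187, 203, 207, 222, 230, 239]

Fragment lengths:
  18→22: 4 bp
  22→31: 9 bp
  31→42: 11 bp
  42→57: 15 bp
  57→63: 6 bp
  63→72: 9 bp
  72→80: 8 bp
  80→86: 6 bp
  86→99: 13 bp
  99→114: 15 bp
  114→123: 9 bp
  123→137: 14 bp
  137→141: 4 bp
  141→162: 21 bp
  162→175: 13 bp
  175→187: 12 bp
  187→203: 16 bp
  203→207: 4 bp
  207→222: 15 bp
  222→230: 8 bp
  230→239: 9 bp
  239→18 (wrap): 245-239+18 = 24 bp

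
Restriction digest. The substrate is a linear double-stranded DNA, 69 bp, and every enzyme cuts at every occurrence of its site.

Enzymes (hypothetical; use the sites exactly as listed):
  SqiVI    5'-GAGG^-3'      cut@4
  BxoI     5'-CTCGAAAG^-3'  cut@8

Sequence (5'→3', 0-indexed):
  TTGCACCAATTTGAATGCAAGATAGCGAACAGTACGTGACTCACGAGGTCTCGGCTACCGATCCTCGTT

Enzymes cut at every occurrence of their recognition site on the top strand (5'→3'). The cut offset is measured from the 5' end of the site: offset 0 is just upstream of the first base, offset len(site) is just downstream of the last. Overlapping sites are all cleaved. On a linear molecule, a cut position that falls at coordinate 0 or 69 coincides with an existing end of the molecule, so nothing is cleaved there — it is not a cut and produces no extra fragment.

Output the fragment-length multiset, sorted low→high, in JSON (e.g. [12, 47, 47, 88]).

Scan for sites:
  SqiVI GAGG/4: at [44] ⇒ [48]
  BxoI (CTCGAAAG, off=8): no sites

All cut coordinates (distinct, sorted): [48]

Fragment lengths:
  [0,48): 48 bp
  [48,69): 21 bp

[21,48]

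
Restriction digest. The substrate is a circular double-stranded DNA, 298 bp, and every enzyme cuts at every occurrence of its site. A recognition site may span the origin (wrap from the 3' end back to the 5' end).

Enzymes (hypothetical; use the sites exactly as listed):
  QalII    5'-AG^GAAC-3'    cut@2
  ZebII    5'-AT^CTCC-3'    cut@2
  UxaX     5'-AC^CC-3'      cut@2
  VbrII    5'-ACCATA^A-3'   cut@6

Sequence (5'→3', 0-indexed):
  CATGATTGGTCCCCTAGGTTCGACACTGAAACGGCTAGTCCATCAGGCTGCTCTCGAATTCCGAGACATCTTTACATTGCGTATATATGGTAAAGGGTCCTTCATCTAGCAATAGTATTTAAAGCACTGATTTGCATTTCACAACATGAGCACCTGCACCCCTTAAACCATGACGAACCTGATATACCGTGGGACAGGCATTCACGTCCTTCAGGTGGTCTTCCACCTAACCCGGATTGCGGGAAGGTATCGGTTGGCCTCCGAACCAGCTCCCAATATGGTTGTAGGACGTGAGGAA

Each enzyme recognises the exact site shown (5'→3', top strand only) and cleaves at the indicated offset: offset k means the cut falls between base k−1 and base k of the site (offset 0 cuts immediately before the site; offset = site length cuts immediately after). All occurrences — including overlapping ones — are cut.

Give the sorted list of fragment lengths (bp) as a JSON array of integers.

Per-enzyme occurrences:
  QalII (AGGAAC, off=2): starts [293] → cuts [295]
  ZebII (ATCTCC, off=2): no sites
  UxaX (ACCC, off=2): starts [157, 229] → cuts [159, 231]
  VbrII (ACCATAA, off=6): no sites

All cut coordinates (distinct, sorted): [159, 231, 295]

Fragments:
  159→231: 72 bp
  231→295: 64 bp
  295→159 (wrap): 298-295+159 = 162 bp

[64,72,162]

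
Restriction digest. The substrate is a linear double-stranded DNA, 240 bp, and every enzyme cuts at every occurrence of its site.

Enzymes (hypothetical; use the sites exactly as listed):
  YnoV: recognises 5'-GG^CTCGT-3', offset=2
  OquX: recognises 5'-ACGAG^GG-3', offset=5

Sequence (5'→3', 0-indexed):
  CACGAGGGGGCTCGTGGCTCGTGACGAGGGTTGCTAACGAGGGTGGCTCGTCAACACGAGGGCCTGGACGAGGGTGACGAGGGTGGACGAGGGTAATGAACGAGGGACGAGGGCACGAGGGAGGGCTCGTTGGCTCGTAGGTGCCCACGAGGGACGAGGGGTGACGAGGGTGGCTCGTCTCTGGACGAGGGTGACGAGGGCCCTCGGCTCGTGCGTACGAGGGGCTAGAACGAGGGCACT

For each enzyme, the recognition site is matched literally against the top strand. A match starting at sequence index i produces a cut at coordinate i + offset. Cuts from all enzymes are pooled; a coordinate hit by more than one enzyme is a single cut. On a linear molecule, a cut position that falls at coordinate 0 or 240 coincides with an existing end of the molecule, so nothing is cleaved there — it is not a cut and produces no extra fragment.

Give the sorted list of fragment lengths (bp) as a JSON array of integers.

Site scan:
  YnoV GGCTCGT/2: at [8, 15, 44, 123, 131, 171, 205] ⇒ [10, 17, 46, 125, 133, 173, 207]
  OquX ACGAGGG/5: at [1, 23, 36, 55, 67, 76, 86, 99, 106, 114, 146, 153, 163, 184, 193, 216, 229] ⇒ [6, 28, 41, 60, 72, 81, 91, 104, 111, 119, 151, 158, 168, 189, 198, 221, 234]

All cut coordinates (distinct, sorted): [6, 10, 17, 28, 41, 46, 60, 72, 81, 91, 104, 111, 119, 125, 133, 151, 158, 168, 173, 189, 198, 207, 221, 234]

Fragment lengths:
  [0,6): 6 bp
  [6,10): 4 bp
  [10,17): 7 bp
  [17,28): 11 bp
  [28,41): 13 bp
  [41,46): 5 bp
  [46,60): 14 bp
  [60,72): 12 bp
  [72,81): 9 bp
  [81,91): 10 bp
  [91,104): 13 bp
  [104,111): 7 bp
  [111,119): 8 bp
  [119,125): 6 bp
  [125,133): 8 bp
  [133,151): 18 bp
  [151,158): 7 bp
  [158,168): 10 bp
  [168,173): 5 bp
  [173,189): 16 bp
  [189,198): 9 bp
  [198,207): 9 bp
  [207,221): 14 bp
  [221,234): 13 bp
  [234,240): 6 bp

[4,5,5,6,6,6,7,7,7,8,8,9,9,9,10,10,11,12,13,13,13,14,14,16,18]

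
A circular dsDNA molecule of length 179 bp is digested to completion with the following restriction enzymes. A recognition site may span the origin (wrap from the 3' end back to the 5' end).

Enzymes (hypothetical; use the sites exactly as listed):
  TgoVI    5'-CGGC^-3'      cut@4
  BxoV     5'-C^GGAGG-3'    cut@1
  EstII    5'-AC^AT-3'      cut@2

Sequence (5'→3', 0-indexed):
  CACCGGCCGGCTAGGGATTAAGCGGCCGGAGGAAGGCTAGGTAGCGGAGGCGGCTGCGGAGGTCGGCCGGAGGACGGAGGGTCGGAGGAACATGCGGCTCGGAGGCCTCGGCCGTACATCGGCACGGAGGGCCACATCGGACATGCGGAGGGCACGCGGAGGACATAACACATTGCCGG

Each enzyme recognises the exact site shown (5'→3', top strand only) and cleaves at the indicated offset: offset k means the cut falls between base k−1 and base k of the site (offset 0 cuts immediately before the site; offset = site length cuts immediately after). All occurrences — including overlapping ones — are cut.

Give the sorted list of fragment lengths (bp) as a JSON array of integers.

[1,1,2,2,3,4,4,5,6,6,7,7,7,7,7,8,8,9,9,10,10,11,12,15,18]

Site scan:
  TgoVI CGGC/4: at [3, 7, 22, 50, 63, 94, 108, 119, 176] ⇒ [1, 7, 11, 26, 54, 67, 98, 112, 123]
  BxoV CGGAGG/1: at [26, 44, 56, 67, 74, 82, 99, 124, 145, 156] ⇒ [27, 45, 57, 68, 75, 83, 100, 125, 146, 157]
  EstII ACAT/2: at [89, 115, 133, 140, 162, 169] ⇒ [91, 117, 135, 142, 164, 171]

Pooled cuts: [1, 7, 11, 26, 27, 45, 54, 57, 67, 68, 75, 83, 91, 98, 100, 112, 117, 123, 125, 135, 142, 146, 157, 164, 171]

Fragment lengths:
  1→7: 6 bp
  7→11: 4 bp
  11→26: 15 bp
  26→27: 1 bp
  27→45: 18 bp
  45→54: 9 bp
  54→57: 3 bp
  57→67: 10 bp
  67→68: 1 bp
  68→75: 7 bp
  75→83: 8 bp
  83→91: 8 bp
  91→98: 7 bp
  98→100: 2 bp
  100→112: 12 bp
  112→117: 5 bp
  117→123: 6 bp
  123→125: 2 bp
  125→135: 10 bp
  135→142: 7 bp
  142→146: 4 bp
  146→157: 11 bp
  157→164: 7 bp
  164→171: 7 bp
  171→1 (wrap): 179-171+1 = 9 bp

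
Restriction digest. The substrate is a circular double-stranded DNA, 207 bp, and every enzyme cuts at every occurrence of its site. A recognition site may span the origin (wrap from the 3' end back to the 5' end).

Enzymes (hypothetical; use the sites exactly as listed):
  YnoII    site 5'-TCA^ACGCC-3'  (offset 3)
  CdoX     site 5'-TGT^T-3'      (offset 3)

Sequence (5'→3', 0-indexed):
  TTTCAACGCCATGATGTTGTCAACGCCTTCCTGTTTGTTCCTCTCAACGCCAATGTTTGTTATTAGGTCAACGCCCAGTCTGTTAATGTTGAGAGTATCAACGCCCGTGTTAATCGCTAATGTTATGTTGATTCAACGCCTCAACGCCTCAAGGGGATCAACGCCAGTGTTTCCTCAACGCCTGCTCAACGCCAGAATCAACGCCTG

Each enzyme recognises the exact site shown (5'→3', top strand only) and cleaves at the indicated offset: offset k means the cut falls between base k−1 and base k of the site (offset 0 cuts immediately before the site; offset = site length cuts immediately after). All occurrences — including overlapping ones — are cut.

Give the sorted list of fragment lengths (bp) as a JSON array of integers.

Scan for sites:
  YnoII TCAACGCC/3: at [2, 19, 43, 67, 97, 132, 140, 157, 174, 185, 197] ⇒ [5, 22, 46, 70, 100, 135, 143, 160, 177, 188, 200]
  CdoX TGTT/3: at [14, 31, 35, 53, 57, 80, 86, 107, 120, 125, 167, 205] ⇒ [1, 17, 34, 38, 56, 60, 83, 89, 110, 123, 128, 170]

Pooled cuts: [1, 5, 17, 22, 34, 38, 46, 56, 60, 70, 83, 89, 100, 110, 123, 128, 135, 143, 160, 170, 177, 188, 200]

Fragment lengths:
  1→5: 4 bp
  5→17: 12 bp
  17→22: 5 bp
  22→34: 12 bp
  34→38: 4 bp
  38→46: 8 bp
  46→56: 10 bp
  56→60: 4 bp
  60→70: 10 bp
  70→83: 13 bp
  83→89: 6 bp
  89→100: 11 bp
  100→110: 10 bp
  110→123: 13 bp
  123→128: 5 bp
  128→135: 7 bp
  135→143: 8 bp
  143→160: 17 bp
  160→170: 10 bp
  170→177: 7 bp
  177→188: 11 bp
  188→200: 12 bp
  200→1 (wrap): 207-200+1 = 8 bp

[4,4,4,5,5,6,7,7,8,8,8,10,10,10,10,11,11,12,12,12,13,13,17]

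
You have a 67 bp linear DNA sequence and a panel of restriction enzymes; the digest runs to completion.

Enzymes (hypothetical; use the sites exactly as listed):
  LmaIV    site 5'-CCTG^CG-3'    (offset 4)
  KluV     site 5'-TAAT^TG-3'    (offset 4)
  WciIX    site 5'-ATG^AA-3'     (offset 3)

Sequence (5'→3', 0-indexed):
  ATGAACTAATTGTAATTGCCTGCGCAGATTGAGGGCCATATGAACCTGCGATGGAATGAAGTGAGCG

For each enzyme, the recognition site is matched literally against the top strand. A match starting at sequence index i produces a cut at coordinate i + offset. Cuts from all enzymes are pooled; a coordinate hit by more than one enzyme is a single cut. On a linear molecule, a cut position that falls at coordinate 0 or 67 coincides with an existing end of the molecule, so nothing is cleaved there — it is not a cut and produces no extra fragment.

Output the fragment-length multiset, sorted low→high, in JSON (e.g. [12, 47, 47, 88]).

[3,6,6,6,7,9,10,20]

Site scan:
  LmaIV CCTGCG/4: at [18, 44] ⇒ [22, 48]
  KluV TAATTG/4: at [6, 12] ⇒ [10, 16]
  WciIX ATGAA/3: at [0, 39, 55] ⇒ [3, 42, 58]

All cut coordinates (distinct, sorted): [3, 10, 16, 22, 42, 48, 58]

Fragment lengths:
  [0,3): 3 bp
  [3,10): 7 bp
  [10,16): 6 bp
  [16,22): 6 bp
  [22,42): 20 bp
  [42,48): 6 bp
  [48,58): 10 bp
  [58,67): 9 bp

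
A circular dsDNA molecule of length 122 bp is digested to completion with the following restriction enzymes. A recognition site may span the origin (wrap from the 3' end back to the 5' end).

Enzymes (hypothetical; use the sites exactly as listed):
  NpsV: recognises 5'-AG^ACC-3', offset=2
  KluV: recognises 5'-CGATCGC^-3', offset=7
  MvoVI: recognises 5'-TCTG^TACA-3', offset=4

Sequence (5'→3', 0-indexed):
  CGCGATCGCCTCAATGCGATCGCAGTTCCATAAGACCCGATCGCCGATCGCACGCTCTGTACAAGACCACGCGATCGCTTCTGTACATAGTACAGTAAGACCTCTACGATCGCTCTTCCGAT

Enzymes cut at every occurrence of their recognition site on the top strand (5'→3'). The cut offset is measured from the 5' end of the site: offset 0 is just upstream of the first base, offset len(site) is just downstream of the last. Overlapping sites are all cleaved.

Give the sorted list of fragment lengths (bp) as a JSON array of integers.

[5,6,6,7,8,10,11,12,13,14,14,16]

Per-enzyme occurrences:
  NpsV (AGACC, off=2): starts [32, 63, 97] → cuts [34, 65, 99]
  KluV (CGATCGC, off=7): starts [2, 16, 37, 44, 71, 106, 118] → cuts [3, 9, 23, 44, 51, 78, 113]
  MvoVI (TCTGTACA, off=4): starts [55, 79] → cuts [59, 83]

All cut coordinates (distinct, sorted): [3, 9, 23, 34, 44, 51, 59, 65, 78, 83, 99, 113]

Fragment lengths:
  3→9: 6 bp
  9→23: 14 bp
  23→34: 11 bp
  34→44: 10 bp
  44→51: 7 bp
  51→59: 8 bp
  59→65: 6 bp
  65→78: 13 bp
  78→83: 5 bp
  83→99: 16 bp
  99→113: 14 bp
  113→3 (wrap): 122-113+3 = 12 bp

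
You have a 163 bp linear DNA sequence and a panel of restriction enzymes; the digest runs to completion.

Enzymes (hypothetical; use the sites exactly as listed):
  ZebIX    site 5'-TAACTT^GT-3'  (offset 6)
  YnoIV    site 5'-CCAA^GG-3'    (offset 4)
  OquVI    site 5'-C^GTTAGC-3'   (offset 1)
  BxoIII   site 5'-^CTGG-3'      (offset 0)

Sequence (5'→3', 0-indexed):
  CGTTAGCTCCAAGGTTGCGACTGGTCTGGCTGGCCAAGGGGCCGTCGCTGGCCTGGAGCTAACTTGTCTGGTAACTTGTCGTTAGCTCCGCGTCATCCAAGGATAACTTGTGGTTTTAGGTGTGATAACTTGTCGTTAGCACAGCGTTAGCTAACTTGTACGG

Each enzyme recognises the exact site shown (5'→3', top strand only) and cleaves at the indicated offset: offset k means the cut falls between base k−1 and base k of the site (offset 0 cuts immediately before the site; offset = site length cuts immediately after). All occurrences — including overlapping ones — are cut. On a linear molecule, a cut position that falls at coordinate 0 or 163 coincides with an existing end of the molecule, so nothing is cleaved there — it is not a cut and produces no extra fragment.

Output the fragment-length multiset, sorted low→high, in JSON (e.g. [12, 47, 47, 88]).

Site scan:
  ZebIX (TAACTTGT, off=6): starts [59, 71, 103, 125, 151] → cuts [65, 77, 109, 131, 157]
  YnoIV (CCAAGG, off=4): starts [8, 33, 96] → cuts [12, 37, 100]
  OquVI (CGTTAGC, off=1): starts [0, 79, 133, 144] → cuts [1, 80, 134, 145]
  BxoIII (CTGG, off=0): starts [20, 25, 29, 47, 52, 67] → cuts [20, 25, 29, 47, 52, 67]

All cut coordinates (distinct, sorted): [1, 12, 20, 25, 29, 37, 47, 52, 65, 67, 77, 80, 100, 109, 131, 134, 145, 157]

Fragments:
  [0,1): 1 bp
  [1,12): 11 bp
  [12,20): 8 bp
  [20,25): 5 bp
  [25,29): 4 bp
  [29,37): 8 bp
  [37,47): 10 bp
  [47,52): 5 bp
  [52,65): 13 bp
  [65,67): 2 bp
  [67,77): 10 bp
  [77,80): 3 bp
  [80,100): 20 bp
  [100,109): 9 bp
  [109,131): 22 bp
  [131,134): 3 bp
  [134,145): 11 bp
  [145,157): 12 bp
  [157,163): 6 bp

[1,2,3,3,4,5,5,6,8,8,9,10,10,11,11,12,13,20,22]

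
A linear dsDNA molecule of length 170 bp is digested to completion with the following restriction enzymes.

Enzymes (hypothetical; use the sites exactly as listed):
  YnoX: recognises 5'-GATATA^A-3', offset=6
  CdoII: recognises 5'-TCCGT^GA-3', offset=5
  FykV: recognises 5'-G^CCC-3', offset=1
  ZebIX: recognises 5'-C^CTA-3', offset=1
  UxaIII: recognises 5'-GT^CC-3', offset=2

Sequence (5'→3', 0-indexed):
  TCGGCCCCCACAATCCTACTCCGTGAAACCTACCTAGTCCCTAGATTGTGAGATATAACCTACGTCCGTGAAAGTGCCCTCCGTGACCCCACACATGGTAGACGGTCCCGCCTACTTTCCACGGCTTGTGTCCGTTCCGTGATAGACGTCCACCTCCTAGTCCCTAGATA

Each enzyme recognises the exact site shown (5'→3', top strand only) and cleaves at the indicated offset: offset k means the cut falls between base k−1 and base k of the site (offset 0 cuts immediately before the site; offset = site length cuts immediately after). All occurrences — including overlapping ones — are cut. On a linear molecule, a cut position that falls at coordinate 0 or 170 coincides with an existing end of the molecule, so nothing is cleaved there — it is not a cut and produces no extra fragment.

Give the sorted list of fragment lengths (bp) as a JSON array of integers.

[2,2,2,4,4,4,5,5,5,5,6,7,7,7,8,9,9,9,11,17,20,22]

Scan for sites:
  YnoX (GATATAA, off=6): starts [51] → cuts [57]
  CdoII (TCCGTGA, off=5): starts [19, 64, 79, 135] → cuts [24, 69, 84, 140]
  FykV (GCCC, off=1): starts [3, 75] → cuts [4, 76]
  ZebIX (CCTA, off=1): starts [14, 28, 32, 39, 58, 110, 155, 162] → cuts [15, 29, 33, 40, 59, 111, 156, 163]
  UxaIII (GTCC, off=2): starts [36, 63, 104, 129, 147, 159] → cuts [38, 65, 106, 131, 149, 161]

Pooled cuts: [4, 15, 24, 29, 33, 38, 40, 57, 59, 65, 69, 76, 84, 106, 111, 131, 140, 149, 156, 161, 163]

Fragment lengths:
  [0,4): 4 bp
  [4,15): 11 bp
  [15,24): 9 bp
  [24,29): 5 bp
  [29,33): 4 bp
  [33,38): 5 bp
  [38,40): 2 bp
  [40,57): 17 bp
  [57,59): 2 bp
  [59,65): 6 bp
  [65,69): 4 bp
  [69,76): 7 bp
  [76,84): 8 bp
  [84,106): 22 bp
  [106,111): 5 bp
  [111,131): 20 bp
  [131,140): 9 bp
  [140,149): 9 bp
  [149,156): 7 bp
  [156,161): 5 bp
  [161,163): 2 bp
  [163,170): 7 bp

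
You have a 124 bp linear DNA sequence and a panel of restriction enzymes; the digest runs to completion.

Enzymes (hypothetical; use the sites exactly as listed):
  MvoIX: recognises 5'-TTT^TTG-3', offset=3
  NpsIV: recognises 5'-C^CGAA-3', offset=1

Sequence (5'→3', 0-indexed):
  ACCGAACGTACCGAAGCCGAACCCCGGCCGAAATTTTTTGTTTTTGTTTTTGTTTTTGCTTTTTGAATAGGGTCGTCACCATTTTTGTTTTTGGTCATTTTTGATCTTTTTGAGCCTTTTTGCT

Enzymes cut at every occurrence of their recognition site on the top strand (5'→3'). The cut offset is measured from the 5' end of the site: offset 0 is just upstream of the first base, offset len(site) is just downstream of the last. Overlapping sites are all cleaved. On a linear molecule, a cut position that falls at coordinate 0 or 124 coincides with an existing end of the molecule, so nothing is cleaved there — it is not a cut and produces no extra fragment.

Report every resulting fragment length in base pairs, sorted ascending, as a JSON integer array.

[2,5,6,6,6,6,6,7,9,9,9,10,10,11,22]

Site scan:
  MvoIX (TTTTTG, off=3): starts [34, 40, 46, 52, 59, 81, 87, 97, 106, 116] → cuts [37, 43, 49, 55, 62, 84, 90, 100, 109, 119]
  NpsIV (CCGAA, off=1): starts [1, 10, 16, 27] → cuts [2, 11, 17, 28]

Pooled cuts: [2, 11, 17, 28, 37, 43, 49, 55, 62, 84, 90, 100, 109, 119]

Fragments:
  [0,2): 2 bp
  [2,11): 9 bp
  [11,17): 6 bp
  [17,28): 11 bp
  [28,37): 9 bp
  [37,43): 6 bp
  [43,49): 6 bp
  [49,55): 6 bp
  [55,62): 7 bp
  [62,84): 22 bp
  [84,90): 6 bp
  [90,100): 10 bp
  [100,109): 9 bp
  [109,119): 10 bp
  [119,124): 5 bp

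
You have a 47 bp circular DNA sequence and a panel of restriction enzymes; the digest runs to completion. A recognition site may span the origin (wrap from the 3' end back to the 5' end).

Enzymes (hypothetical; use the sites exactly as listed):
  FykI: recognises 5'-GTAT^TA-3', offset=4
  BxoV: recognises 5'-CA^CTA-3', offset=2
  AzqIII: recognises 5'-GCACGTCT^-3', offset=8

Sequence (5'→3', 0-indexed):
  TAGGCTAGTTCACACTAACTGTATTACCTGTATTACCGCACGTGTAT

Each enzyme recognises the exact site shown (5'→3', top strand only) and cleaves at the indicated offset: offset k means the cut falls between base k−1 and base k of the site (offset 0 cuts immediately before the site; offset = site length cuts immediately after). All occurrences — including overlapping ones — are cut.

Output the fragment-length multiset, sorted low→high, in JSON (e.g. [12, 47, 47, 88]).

[9,10,14,14]

Scan for sites:
  FykI GTATTA/4: at [20, 29, 43] ⇒ [0, 24, 33]
  BxoV CACTA/2: at [12] ⇒ [14]
  AzqIII (GCACGTCT, off=8): no sites

Pooled cuts: [0, 14, 24, 33]

Fragment lengths:
  0→14: 14 bp
  14→24: 10 bp
  24→33: 9 bp
  33→0 (wrap): 47-33+0 = 14 bp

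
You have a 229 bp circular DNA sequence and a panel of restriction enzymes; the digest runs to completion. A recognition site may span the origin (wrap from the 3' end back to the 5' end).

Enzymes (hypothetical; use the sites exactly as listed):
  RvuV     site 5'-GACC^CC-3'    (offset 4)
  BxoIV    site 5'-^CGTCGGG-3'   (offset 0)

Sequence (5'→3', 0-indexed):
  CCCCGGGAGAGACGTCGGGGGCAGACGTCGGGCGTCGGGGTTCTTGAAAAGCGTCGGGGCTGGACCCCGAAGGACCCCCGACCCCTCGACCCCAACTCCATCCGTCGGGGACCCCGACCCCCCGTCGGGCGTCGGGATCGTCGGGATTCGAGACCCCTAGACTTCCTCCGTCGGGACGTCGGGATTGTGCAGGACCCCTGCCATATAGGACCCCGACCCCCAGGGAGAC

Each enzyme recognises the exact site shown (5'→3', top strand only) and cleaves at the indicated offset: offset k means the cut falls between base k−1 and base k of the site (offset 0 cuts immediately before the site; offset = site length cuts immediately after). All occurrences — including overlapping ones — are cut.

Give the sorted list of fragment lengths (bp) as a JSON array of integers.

[3,6,6,7,7,7,8,8,9,10,11,11,11,12,13,13,15,16,17,19,20]

Per-enzyme occurrences:
  RvuV GACCCC/4: at [62, 72, 79, 87, 109, 115, 151, 192, 208, 214, 226] ⇒ [1, 66, 76, 83, 91, 113, 119, 155, 196, 212, 218]
  BxoIV CGTCGGG/0: at [12, 25, 32, 51, 102, 122, 129, 138, 168, 176] ⇒ [12, 25, 32, 51, 102, 122, 129, 138, 168, 176]

All cut coordinates (distinct, sorted): [1, 12, 25, 32, 51, 66, 76, 83, 91, 102, 113, 119, 122, 129, 138, 155, 168, 176, 196, 212, 218]

Fragment lengths:
  1→12: 11 bp
  12→25: 13 bp
  25→32: 7 bp
  32→51: 19 bp
  51→66: 15 bp
  66→76: 10 bp
  76→83: 7 bp
  83→91: 8 bp
  91→102: 11 bp
  102→113: 11 bp
  113→119: 6 bp
  119→122: 3 bp
  122→129: 7 bp
  129→138: 9 bp
  138→155: 17 bp
  155→168: 13 bp
  168→176: 8 bp
  176→196: 20 bp
  196→212: 16 bp
  212→218: 6 bp
  218→1 (wrap): 229-218+1 = 12 bp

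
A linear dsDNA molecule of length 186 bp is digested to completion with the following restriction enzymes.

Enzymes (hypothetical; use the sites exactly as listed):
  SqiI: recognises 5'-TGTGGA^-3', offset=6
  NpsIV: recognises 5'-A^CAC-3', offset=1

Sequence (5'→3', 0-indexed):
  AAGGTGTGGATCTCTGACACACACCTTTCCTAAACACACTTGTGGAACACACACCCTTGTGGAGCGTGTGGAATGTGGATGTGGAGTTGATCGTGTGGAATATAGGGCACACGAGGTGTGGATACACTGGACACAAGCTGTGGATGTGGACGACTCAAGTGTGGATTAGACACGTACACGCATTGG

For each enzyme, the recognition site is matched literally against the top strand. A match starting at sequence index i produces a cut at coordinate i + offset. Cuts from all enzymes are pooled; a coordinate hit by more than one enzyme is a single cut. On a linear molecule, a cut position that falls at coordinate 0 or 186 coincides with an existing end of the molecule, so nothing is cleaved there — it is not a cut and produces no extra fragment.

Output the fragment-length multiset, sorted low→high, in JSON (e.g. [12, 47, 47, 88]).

Scan for sites:
  SqiI TGTGGA/6: at [4, 40, 57, 66, 73, 79, 93, 116, 138, 144, 159] ⇒ [10, 46, 63, 72, 79, 85, 99, 122, 144, 150, 165]
  NpsIV ACAC/1: at [16, 18, 20, 33, 35, 46, 48, 50, 108, 123, 130, 169, 175] ⇒ [17, 19, 21, 34, 36, 47, 49, 51, 109, 124, 131, 170, 176]

All cut coordinates (distinct, sorted): [10, 17, 19, 21, 34, 36, 46, 47, 49, 51, 63, 72, 79, 85, 99, 109, 122, 124, 131, 144, 150, 165, 170, 176]

Fragments:
  [0,10): 10 bp
  [10,17): 7 bp
  [17,19): 2 bp
  [19,21): 2 bp
  [21,34): 13 bp
  [34,36): 2 bp
  [36,46): 10 bp
  [46,47): 1 bp
  [47,49): 2 bp
  [49,51): 2 bp
  [51,63): 12 bp
  [63,72): 9 bp
  [72,79): 7 bp
  [79,85): 6 bp
  [85,99): 14 bp
  [99,109): 10 bp
  [109,122): 13 bp
  [122,124): 2 bp
  [124,131): 7 bp
  [131,144): 13 bp
  [144,150): 6 bp
  [150,165): 15 bp
  [165,170): 5 bp
  [170,176): 6 bp
  [176,186): 10 bp

[1,2,2,2,2,2,2,5,6,6,6,7,7,7,9,10,10,10,10,12,13,13,13,14,15]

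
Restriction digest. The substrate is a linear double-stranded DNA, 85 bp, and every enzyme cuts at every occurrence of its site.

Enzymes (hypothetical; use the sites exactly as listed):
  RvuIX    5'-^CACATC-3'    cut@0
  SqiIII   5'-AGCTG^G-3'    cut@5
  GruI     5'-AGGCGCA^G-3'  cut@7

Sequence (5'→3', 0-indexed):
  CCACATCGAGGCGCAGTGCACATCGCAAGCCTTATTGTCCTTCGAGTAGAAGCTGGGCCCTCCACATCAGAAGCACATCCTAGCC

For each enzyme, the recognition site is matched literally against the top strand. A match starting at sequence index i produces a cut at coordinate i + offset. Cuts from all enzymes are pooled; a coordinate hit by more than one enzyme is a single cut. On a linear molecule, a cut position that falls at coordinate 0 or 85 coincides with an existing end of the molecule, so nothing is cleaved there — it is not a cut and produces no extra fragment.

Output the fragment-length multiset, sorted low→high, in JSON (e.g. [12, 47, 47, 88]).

Site scan:
  RvuIX CACATC/0: at [1, 18, 62, 73] ⇒ [1, 18, 62, 73]
  SqiIII AGCTGG/5: at [50] ⇒ [55]
  GruI AGGCGCAG/7: at [8] ⇒ [15]

All cut coordinates (distinct, sorted): [1, 15, 18, 55, 62, 73]

Fragments:
  [0,1): 1 bp
  [1,15): 14 bp
  [15,18): 3 bp
  [18,55): 37 bp
  [55,62): 7 bp
  [62,73): 11 bp
  [73,85): 12 bp

[1,3,7,11,12,14,37]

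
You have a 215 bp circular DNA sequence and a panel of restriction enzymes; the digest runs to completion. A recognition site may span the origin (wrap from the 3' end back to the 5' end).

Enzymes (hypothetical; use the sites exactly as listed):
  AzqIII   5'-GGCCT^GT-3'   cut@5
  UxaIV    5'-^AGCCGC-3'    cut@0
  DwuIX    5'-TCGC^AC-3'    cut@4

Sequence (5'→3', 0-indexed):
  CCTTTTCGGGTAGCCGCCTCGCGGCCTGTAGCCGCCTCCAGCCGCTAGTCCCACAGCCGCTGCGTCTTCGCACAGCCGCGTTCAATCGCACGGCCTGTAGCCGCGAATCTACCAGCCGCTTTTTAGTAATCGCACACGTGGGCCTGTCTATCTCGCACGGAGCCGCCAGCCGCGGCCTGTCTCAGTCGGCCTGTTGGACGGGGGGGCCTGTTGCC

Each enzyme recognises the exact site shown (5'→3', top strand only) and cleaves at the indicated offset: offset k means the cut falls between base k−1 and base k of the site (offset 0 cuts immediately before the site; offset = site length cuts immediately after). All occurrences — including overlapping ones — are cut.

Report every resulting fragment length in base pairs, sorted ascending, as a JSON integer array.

Scan for sites:
  AzqIII (GGCCTGT, off=5): starts [22, 91, 140, 173, 187, 204] → cuts [27, 96, 145, 178, 192, 209]
  UxaIV (AGCCGC, off=0): starts [11, 29, 39, 54, 73, 98, 113, 160, 167] → cuts [11, 29, 39, 54, 73, 98, 113, 160, 167]
  DwuIX (TCGCAC, off=4): starts [67, 85, 129, 152] → cuts [71, 89, 133, 156]

All cut coordinates (distinct, sorted): [11, 27, 29, 39, 54, 71, 73, 89, 96, 98, 113, 133, 145, 156, 160, 167, 178, 192, 209]

Fragments:
  11→27: 16 bp
  27→29: 2 bp
  29→39: 10 bp
  39→54: 15 bp
  54→71: 17 bp
  71→73: 2 bp
  73→89: 16 bp
  89→96: 7 bp
  96→98: 2 bp
  98→113: 15 bp
  113→133: 20 bp
  133→145: 12 bp
  145→156: 11 bp
  156→160: 4 bp
  160→167: 7 bp
  167→178: 11 bp
  178→192: 14 bp
  192→209: 17 bp
  209→11 (wrap): 215-209+11 = 17 bp

[2,2,2,4,7,7,10,11,11,12,14,15,15,16,16,17,17,17,20]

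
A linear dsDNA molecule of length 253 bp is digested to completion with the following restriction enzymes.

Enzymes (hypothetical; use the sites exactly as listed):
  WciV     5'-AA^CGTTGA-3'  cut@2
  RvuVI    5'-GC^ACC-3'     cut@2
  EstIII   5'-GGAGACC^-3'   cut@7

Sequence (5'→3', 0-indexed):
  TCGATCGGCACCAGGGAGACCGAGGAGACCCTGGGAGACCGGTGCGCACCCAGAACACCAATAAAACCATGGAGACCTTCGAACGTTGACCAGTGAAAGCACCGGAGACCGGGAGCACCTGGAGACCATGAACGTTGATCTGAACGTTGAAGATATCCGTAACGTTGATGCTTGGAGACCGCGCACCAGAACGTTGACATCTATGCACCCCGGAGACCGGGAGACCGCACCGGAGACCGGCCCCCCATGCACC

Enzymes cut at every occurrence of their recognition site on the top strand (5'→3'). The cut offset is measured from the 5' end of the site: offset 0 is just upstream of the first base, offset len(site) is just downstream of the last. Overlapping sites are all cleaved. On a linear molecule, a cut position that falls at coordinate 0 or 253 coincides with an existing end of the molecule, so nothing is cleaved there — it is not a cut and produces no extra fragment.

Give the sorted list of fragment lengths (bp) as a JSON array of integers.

[2,3,4,5,6,6,7,7,8,9,9,10,10,10,11,12,12,12,12,15,17,18,18,30]

Site scan:
  WciV AACGTTGA/2: at [81, 130, 142, 160, 189] ⇒ [83, 132, 144, 162, 191]
  RvuVI GCACC/2: at [7, 45, 98, 114, 182, 204, 226, 248] ⇒ [9, 47, 100, 116, 184, 206, 228, 250]
  EstIII GGAGACC/7: at [14, 23, 33, 70, 103, 120, 173, 211, 219, 231] ⇒ [21, 30, 40, 77, 110, 127, 180, 218, 226, 238]

Pooled cuts: [9, 21, 30, 40, 47, 77, 83, 100, 110, 116, 127, 132, 144, 162, 180, 184, 191, 206, 218, 226, 228, 238, 250]

Fragments:
  [0,9): 9 bp
  [9,21): 12 bp
  [21,30): 9 bp
  [30,40): 10 bp
  [40,47): 7 bp
  [47,77): 30 bp
  [77,83): 6 bp
  [83,100): 17 bp
  [100,110): 10 bp
  [110,116): 6 bp
  [116,127): 11 bp
  [127,132): 5 bp
  [132,144): 12 bp
  [144,162): 18 bp
  [162,180): 18 bp
  [180,184): 4 bp
  [184,191): 7 bp
  [191,206): 15 bp
  [206,218): 12 bp
  [218,226): 8 bp
  [226,228): 2 bp
  [228,238): 10 bp
  [238,250): 12 bp
  [250,253): 3 bp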